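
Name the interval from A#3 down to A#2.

Descending from A#3 to A#2 is the same interval as ascending A#2 to A#3.
A to A is the same letter name, plus an octave — that makes it an octave of some quality.
Counting semitones, A#2→A#3 is 12, which is the perfect octave.

perfect octave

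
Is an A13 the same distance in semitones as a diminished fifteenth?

22 semitones (augmented thirteenth) vs 23 semitones (diminished fifteenth): not equal.

No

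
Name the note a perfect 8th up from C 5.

C 6

The letter stays C (same as the start), shifted an octave up.
Moving 12 semitones up from C5 (the size of a perfect octave) reaches C6.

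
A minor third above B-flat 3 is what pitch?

D-flat 4

The third takes the letter from B up to D.
A minor third is 3 semitones; 3 semitones up from Bb3 gives Db4.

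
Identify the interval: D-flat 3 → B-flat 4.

major thirteenth

D to B spans six letter names (D-E-F-G-A-B), plus an octave, so the interval is some kind of thirteenth.
Counting semitones, Db3→Bb4 is 21, which is the major thirteenth.
(Equivalently, a compound major sixth: a major sixth plus an octave.)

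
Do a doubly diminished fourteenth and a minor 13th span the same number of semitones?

A doubly diminished fourteenth spans 20 semitones, and a minor thirteenth also spans 20 semitones — they're enharmonic.

Yes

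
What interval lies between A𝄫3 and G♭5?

A to G spans seven letter names (A-B-C-D-E-F-G), plus an octave, so the interval is some kind of fourteenth.
The major fourteenth spans 23 semitones, and Abb3 to Gb5 is exactly 23 semitones — so this is a major fourteenth.
(Equivalently, a compound major seventh: a major seventh plus an octave.)

M14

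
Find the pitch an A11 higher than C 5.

Four letters up from C (plus an octave) reaches F.
Moving 18 semitones up from C5 (the size of an augmented eleventh) reaches F#6.

F-sharp 6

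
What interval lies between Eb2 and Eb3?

perfect octave

E to E is the same letter name, plus an octave — that makes it an octave of some quality.
The perfect octave spans 12 semitones, and Eb2 to Eb3 is exactly 12 semitones — so this is a perfect octave.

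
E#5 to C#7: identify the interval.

E to C spans six letter names (E-F-G-A-B-C), plus an octave, so the interval is some kind of thirteenth.
A major thirteenth would be 21 semitones, but E#5 to C#7 is 20 — one semitone narrower, making it a minor thirteenth.
(Equivalently, a compound minor sixth: a minor sixth plus an octave.)

m13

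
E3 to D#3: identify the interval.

Descending from E3 to D#3 is the same interval as ascending D#3 to E3.
D to E spans two letter names (D-E), so the interval is some kind of second.
A major second would be 2 semitones, but D#3 to E3 is 1 — one semitone narrower, making it a minor second.

minor 2nd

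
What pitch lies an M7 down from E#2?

Counting seven letter names down from E lands on F.
A major seventh is 11 semitones; 11 semitones down from E#2 gives F#1.

F#1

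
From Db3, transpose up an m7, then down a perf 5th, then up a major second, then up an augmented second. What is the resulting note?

Db3 up a minor seventh → Cb4 (10 semitones).
A perfect fifth down from Cb4 is Fb3.
A major second up from Fb3 is Gb3.
Up an augmented second from Gb3: A3 (3 semitones up).

A3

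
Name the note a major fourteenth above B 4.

A sharp 6

Counting seven letter names plus an octave up from B lands on A.
A major fourteenth spans 23 semitones, so from B4 the target pitch is A#6.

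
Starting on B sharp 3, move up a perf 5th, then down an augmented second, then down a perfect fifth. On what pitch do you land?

A 3

A perfect fifth up from B#3 is F##4.
Down an augmented second from F##4: E4 (3 semitones down).
A perfect fifth down from E4 is A3.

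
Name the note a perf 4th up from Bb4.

Eb5

Four letter names up from B: E.
A perfect fourth spans 5 semitones, so from Bb4 the target pitch is Eb5.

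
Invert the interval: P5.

Interval numbers invert to sum to nine: 5 + 4 = 9, so a fifth inverts to a fourth.
Quality inverts too: perfect stays perfect. That makes the inversion a perfect fourth.

perfect 4th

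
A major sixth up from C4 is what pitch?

A4

The sixth takes the letter from C up to A.
A major sixth is 9 semitones; 9 semitones up from C4 gives A4.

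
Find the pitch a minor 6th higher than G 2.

E flat 3

The sixth takes the letter from G up to E.
A minor sixth is 8 semitones; 8 semitones up from G2 gives Eb3.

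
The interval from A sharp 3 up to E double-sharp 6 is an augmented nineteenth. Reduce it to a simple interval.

A5

Take out 2 octaves (14 from the number): 19 − 14 = 5.
Quality carries through unchanged, so the simple form is an augmented fifth.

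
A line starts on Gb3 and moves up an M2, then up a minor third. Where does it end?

Cb4

Up a major second from Gb3: Ab3 (2 semitones up).
Ab3 up a minor third → Cb4 (3 semitones).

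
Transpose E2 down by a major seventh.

The seventh takes the letter from E down to F.
A major seventh is 11 semitones; 11 semitones down from E2 gives F1.

F1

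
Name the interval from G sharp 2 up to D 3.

diminished fifth

G to D spans five letter names (G-A-B-C-D) — that makes it a fifth of some quality.
The perfect fifth is 7 semitones; here we have 6, one semitone narrower: diminished.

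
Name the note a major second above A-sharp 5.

B-sharp 5

Two letter names up from A: B.
A major second spans 2 semitones, so from A#5 the target pitch is B#5.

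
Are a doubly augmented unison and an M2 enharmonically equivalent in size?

Yes

Both span 2 semitones: a doubly augmented unison and a major second are the same chromatic distance.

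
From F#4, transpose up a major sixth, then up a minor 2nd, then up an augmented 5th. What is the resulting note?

B#5

A major sixth up from F#4 is D#5.
A minor second up from D#5 is E5.
E5 up an augmented fifth → B#5 (8 semitones).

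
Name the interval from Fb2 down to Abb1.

major 6th

Descending from Fb2 to Abb1 is the same interval as ascending Abb1 to Fb2.
A to F spans six letter names (A-B-C-D-E-F), so the interval is some kind of sixth.
Abb1 to Fb2 is 9 semitones, matching the major sixth exactly, so the quality is major.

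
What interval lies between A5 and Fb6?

A to F spans six letter names (A-B-C-D-E-F), so the interval is some kind of sixth.
The major sixth is 9 semitones; here we have 7, two semitones narrower: diminished.

d6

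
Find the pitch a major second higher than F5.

G5

Counting two letter names up from F lands on G.
Moving 2 semitones up from F5 (the size of a major second) reaches G5.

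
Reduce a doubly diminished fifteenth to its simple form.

Subtracting seven from the interval number removes an octave: 15 − 7 = 8.
Quality carries through unchanged, so the simple form is a doubly diminished octave.

doubly diminished octave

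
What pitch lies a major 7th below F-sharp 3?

Counting seven letter names down from F lands on G.
A major seventh spans 11 semitones, so from F#3 the target pitch is G2.

G 2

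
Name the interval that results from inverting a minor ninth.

major 7th

First reduce the compound minor ninth to its simple form, a minor second.
Inverted interval numbers add to nine, so a second pairs with a seventh (2 + 7 = 9).
The quality also flips — minor becomes major — giving a major seventh.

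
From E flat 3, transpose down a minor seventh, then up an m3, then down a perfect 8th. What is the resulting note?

A flat 1

A minor seventh down from Eb3 is F2.
Up a minor third from F2: Ab2 (3 semitones up).
Ab2 down a perfect octave → Ab1 (12 semitones).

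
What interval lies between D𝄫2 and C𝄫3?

D to C spans seven letter names (D-E-F-G-A-B-C) — that makes it a seventh of some quality.
Dbb2 to Cbb3 is 10 semitones, a half step short of the major seventh (11), so this is minor.

m7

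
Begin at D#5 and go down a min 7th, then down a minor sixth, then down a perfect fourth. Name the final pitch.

D##3

Down a minor seventh from D#5: E#4 (10 semitones down).
Down a minor sixth from E#4: G##3 (8 semitones down).
G##3 down a perfect fourth → D##3 (5 semitones).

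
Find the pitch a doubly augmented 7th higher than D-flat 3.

Seven letter names up from D: C.
Moving 13 semitones up from Db3 (the size of a doubly augmented seventh) reaches C##4.

C-double-sharp 4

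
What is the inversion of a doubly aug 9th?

First reduce the compound doubly augmented ninth to its simple form, a doubly augmented second.
Interval numbers invert to sum to nine: 2 + 7 = 9, so a second inverts to a seventh.
And doubly augmented becomes doubly diminished under inversion, so we get a doubly diminished seventh.

doubly diminished 7th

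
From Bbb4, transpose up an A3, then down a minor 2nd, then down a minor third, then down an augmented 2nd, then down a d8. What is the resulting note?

G#3

Up an augmented third from Bbb4: D5 (5 semitones up).
Down a minor second from D5: C#5 (1 semitone down).
A minor third down from C#5 is A#4.
A#4 down an augmented second → G4 (3 semitones).
G4 down a diminished octave → G#3 (11 semitones).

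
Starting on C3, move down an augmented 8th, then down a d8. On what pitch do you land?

Down an augmented octave from C3: Cb2 (13 semitones down).
Down a diminished octave from Cb2: C1 (11 semitones down).

C1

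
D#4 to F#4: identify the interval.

D to F spans three letter names (D-E-F): a third.
A major third would be 4 semitones, but D#4 to F#4 is 3 — one semitone narrower, making it a minor third.

minor third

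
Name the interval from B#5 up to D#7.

B to D spans three letter names (B-C-D), plus an octave: a tenth.
At 15 semitones, B#5→D#7 falls one short of a major tenth: minor.
(Equivalently, a compound minor third: a minor third plus an octave.)

minor tenth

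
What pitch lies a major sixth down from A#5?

Six letter names down from A: C.
Moving 9 semitones down from A#5 (the size of a major sixth) reaches C#5.

C#5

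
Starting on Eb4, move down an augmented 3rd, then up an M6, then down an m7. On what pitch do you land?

Bbb3

Down an augmented third from Eb4: Cbb4 (5 semitones down).
Cbb4 up a major sixth → Abb4 (9 semitones).
A minor seventh down from Abb4 is Bbb3.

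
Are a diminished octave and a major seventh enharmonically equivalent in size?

A diminished octave spans 11 semitones, and a major seventh also spans 11 semitones — they're enharmonic.

Yes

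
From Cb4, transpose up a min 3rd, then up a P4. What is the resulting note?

Up a minor third from Cb4: Ebb4 (3 semitones up).
Ebb4 up a perfect fourth → Abb4 (5 semitones).

Abb4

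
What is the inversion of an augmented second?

Interval numbers invert to sum to nine: 2 + 7 = 9, so a second inverts to a seventh.
Quality inverts too: augmented becomes diminished. That makes the inversion a diminished seventh.

diminished 7th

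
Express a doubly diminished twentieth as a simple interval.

Each octave removed subtracts seven from the number: 20 − 14 = 6.
Quality carries through unchanged, so the simple form is a doubly diminished sixth.

doubly diminished sixth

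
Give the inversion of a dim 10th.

First reduce the compound diminished tenth to its simple form, a diminished third.
The rule of nine gives the new number: 9 − 3 = 6, so a third becomes a sixth.
And diminished becomes augmented under inversion, so we get an augmented sixth.

augmented sixth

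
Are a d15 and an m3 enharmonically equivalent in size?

23 semitones (diminished fifteenth) vs 3 semitones (minor third): not equal.

No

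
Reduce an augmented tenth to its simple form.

augmented 3rd

Take out an octave (7 from the number): 10 − 7 = 3.
So an augmented tenth is an octave plus an augmented third. The quality is unchanged.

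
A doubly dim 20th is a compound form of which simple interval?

dd6

Take out 2 octaves (14 from the number): 20 − 14 = 6.
That makes a doubly diminished twentieth a compound doubly diminished sixth — 2 octaves plus a doubly diminished sixth.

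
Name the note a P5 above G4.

D5

Five letter names up from G: D.
A perfect fifth spans 7 semitones, so from G4 the target pitch is D5.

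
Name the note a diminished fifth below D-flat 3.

G 2

The fifth takes the letter from D down to G.
A diminished fifth spans 6 semitones, so from Db3 the target pitch is G2.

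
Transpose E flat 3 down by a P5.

The fifth takes the letter from E down to A.
A perfect fifth is 7 semitones; 7 semitones down from Eb3 gives Ab2.

A flat 2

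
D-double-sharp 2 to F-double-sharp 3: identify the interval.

D to F spans three letter names (D-E-F), plus an octave, so the interval is some kind of tenth.
A major tenth would be 16 semitones, but D##2 to F##3 is 15 — one semitone narrower, making it a minor tenth.
(Equivalently, a compound minor third: a minor third plus an octave.)

minor tenth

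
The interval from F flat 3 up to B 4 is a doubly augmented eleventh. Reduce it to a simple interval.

Take out an octave (7 from the number): 11 − 7 = 4.
So a doubly augmented eleventh is an octave plus a doubly augmented fourth. The quality is unchanged.

AA4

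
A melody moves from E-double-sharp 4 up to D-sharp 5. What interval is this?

E to D spans seven letter names (E-F-G-A-B-C-D) — that makes it a seventh of some quality.
E##4 to D#5 spans 9 semitones — two semitones narrower than the major seventh (11) — giving a diminished seventh.

d7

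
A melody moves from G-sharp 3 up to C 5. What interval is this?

G to C spans four letter names (G-A-B-C), plus an octave, so the interval is some kind of eleventh.
A perfect eleventh would be 17 semitones; G#3 to C5 is 16, one semitone narrower, so the interval is diminished.
(Equivalently, a compound diminished fourth: a diminished fourth plus an octave.)

diminished eleventh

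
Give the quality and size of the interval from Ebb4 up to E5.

AA8

E to E is the same letter name, plus an octave, so the interval is some kind of octave.
Ebb4 to E5 spans 14 semitones — two semitones wider than the perfect octave (12) — giving a doubly augmented octave.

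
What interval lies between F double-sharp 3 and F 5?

doubly diminished 15th

F to F is the same letter name, plus 2 octaves, so the interval is some kind of fifteenth.
F##3 to F5 spans 22 semitones — two semitones narrower than the perfect fifteenth (24) — giving a doubly diminished fifteenth.
(Equivalently, a compound doubly diminished octave: a doubly diminished octave plus an octave.)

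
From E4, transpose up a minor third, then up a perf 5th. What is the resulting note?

A minor third up from E4 is G4.
Up a perfect fifth from G4: D5 (7 semitones up).

D5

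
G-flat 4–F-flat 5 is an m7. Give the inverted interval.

major second

The rule of nine gives the new number: 9 − 7 = 2, so a seventh becomes a second.
Quality inverts too: minor becomes major. That makes the inversion a major second.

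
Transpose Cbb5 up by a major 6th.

Six letter names up from C: A.
Moving 9 semitones up from Cbb5 (the size of a major sixth) reaches Abb5.

Abb5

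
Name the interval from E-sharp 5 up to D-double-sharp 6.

major seventh

E to D spans seven letter names (E-F-G-A-B-C-D) — that makes it a seventh of some quality.
Counting semitones, E#5→D##6 is 11, which is the major seventh.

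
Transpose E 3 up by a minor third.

G 3

Counting three letter names up from E lands on G.
Moving 3 semitones up from E3 (the size of a minor third) reaches G3.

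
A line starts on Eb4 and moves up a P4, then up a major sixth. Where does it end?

F5

A perfect fourth up from Eb4 is Ab4.
A major sixth up from Ab4 is F5.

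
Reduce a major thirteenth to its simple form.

Each octave removed subtracts seven from the number: 13 − 7 = 6.
That makes a major thirteenth a compound major sixth — an octave plus a major sixth.

major 6th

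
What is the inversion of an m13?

major 3rd

First reduce the compound minor thirteenth to its simple form, a minor sixth.
The rule of nine gives the new number: 9 − 6 = 3, so a sixth becomes a third.
The quality also flips — minor becomes major — giving a major third.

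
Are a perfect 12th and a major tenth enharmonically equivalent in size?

A perfect twelfth spans 19 semitones; a major tenth spans 16 semitones. They differ by 3.

No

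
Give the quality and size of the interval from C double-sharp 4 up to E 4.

diminished third

C to E spans three letter names (C-D-E) — that makes it a third of some quality.
C##4 to E4 spans 2 semitones — two semitones narrower than the major third (4) — giving a diminished third.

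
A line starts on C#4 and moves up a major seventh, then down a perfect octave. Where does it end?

Up a major seventh from C#4: B#4 (11 semitones up).
B#4 down a perfect octave → B#3 (12 semitones).

B#3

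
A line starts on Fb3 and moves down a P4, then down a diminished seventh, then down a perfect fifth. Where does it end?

A perfect fourth down from Fb3 is Cb3.
Down a diminished seventh from Cb3: D2 (9 semitones down).
A perfect fifth down from D2 is G1.

G1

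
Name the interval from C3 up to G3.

perfect fifth

C to G spans five letter names (C-D-E-F-G): a fifth.
Counting semitones, C3→G3 is 7, which is the perfect fifth.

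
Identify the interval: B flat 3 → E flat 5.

perfect 11th

B to E spans four letter names (B-C-D-E), plus an octave: an eleventh.
Bb3 to Eb5 is 17 semitones, matching the perfect eleventh exactly, so the quality is perfect.
(Equivalently, a compound perfect fourth: a perfect fourth plus an octave.)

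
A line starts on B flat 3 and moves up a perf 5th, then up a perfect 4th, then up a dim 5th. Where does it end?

F flat 5

Bb3 up a perfect fifth → F4 (7 semitones).
F4 up a perfect fourth → Bb4 (5 semitones).
A diminished fifth up from Bb4 is Fb5.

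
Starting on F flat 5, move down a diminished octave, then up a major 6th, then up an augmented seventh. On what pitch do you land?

Down a diminished octave from Fb5: F4 (11 semitones down).
A major sixth up from F4 is D5.
D5 up an augmented seventh → C##6 (12 semitones).

C double-sharp 6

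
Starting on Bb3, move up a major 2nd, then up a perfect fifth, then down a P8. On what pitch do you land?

G3

Bb3 up a major second → C4 (2 semitones).
Up a perfect fifth from C4: G4 (7 semitones up).
A perfect octave down from G4 is G3.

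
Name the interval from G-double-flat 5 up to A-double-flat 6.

G to A spans two letter names (G-A), plus an octave, so the interval is some kind of ninth.
Gbb5 to Abb6 is 14 semitones, matching the major ninth exactly, so the quality is major.
(Equivalently, a compound major second: a major second plus an octave.)

major ninth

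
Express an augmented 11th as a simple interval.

Take out an octave (7 from the number): 11 − 7 = 4.
So an augmented eleventh is an octave plus an augmented fourth. The quality is unchanged.

augmented 4th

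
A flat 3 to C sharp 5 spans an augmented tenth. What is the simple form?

Subtracting seven from the interval number removes an octave: 10 − 7 = 3.
Quality carries through unchanged, so the simple form is an augmented third.

augmented third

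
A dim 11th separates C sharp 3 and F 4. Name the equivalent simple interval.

Subtracting seven from the interval number removes an octave: 11 − 7 = 4.
So a diminished eleventh is an octave plus a diminished fourth. The quality is unchanged.

diminished 4th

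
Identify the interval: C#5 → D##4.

d7

Descending from C#5 to D##4 is the same interval as ascending D##4 to C#5.
D to C spans seven letter names (D-E-F-G-A-B-C) — that makes it a seventh of some quality.
D##4 to C#5 spans 9 semitones — two semitones narrower than the major seventh (11) — giving a diminished seventh.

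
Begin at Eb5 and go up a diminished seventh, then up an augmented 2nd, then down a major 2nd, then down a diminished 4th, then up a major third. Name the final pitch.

A diminished seventh up from Eb5 is Dbb6.
Dbb6 up an augmented second → Eb6 (3 semitones).
Eb6 down a major second → Db6 (2 semitones).
Down a diminished fourth from Db6: A5 (4 semitones down).
A5 up a major third → C#6 (4 semitones).

C#6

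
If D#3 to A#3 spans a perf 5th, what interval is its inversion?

Inverted interval numbers add to nine, so a fifth pairs with a fourth (5 + 4 = 9).
The quality also flips — perfect stays perfect — giving a perfect fourth.

perfect fourth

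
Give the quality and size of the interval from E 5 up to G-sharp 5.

M3

E to G spans three letter names (E-F-G), so the interval is some kind of third.
E5 to G#5 is 4 semitones, matching the major third exactly, so the quality is major.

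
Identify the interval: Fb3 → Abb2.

Descending from Fb3 to Abb2 is the same interval as ascending Abb2 to Fb3.
A to F spans six letter names (A-B-C-D-E-F): a sixth.
The major sixth spans 9 semitones, and Abb2 to Fb3 is exactly 9 semitones — so this is a major sixth.

major 6th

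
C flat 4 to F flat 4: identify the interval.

perfect fourth

C to F spans four letter names (C-D-E-F) — that makes it a fourth of some quality.
Counting semitones, Cb4→Fb4 is 5, which is the perfect fourth.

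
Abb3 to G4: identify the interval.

A to G spans seven letter names (A-B-C-D-E-F-G), so the interval is some kind of seventh.
Abb3 to G4 spans 12 semitones — one semitone wider than the major seventh (11) — giving an augmented seventh.

augmented seventh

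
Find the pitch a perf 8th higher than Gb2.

The letter stays G (same as the start), shifted an octave up.
A perfect octave is 12 semitones; 12 semitones up from Gb2 gives Gb3.

Gb3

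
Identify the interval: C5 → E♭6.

C to E spans three letter names (C-D-E), plus an octave: a tenth.
A major tenth would be 16 semitones, but C5 to Eb6 is 15 — one semitone narrower, making it a minor tenth.
(Equivalently, a compound minor third: a minor third plus an octave.)

m10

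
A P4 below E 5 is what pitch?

B 4

The fourth takes the letter from E down to B.
A perfect fourth spans 5 semitones, so from E5 the target pitch is B4.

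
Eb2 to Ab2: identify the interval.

E to A spans four letter names (E-F-G-A): a fourth.
The perfect fourth spans 5 semitones, and Eb2 to Ab2 is exactly 5 semitones — so this is a perfect fourth.

P4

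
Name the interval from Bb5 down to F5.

Descending from Bb5 to F5 is the same interval as ascending F5 to Bb5.
F to B spans four letter names (F-G-A-B): a fourth.
F5 to Bb5 is 5 semitones, matching the perfect fourth exactly, so the quality is perfect.

perfect 4th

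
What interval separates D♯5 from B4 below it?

major third

Descending from D#5 to B4 is the same interval as ascending B4 to D#5.
B to D spans three letter names (B-C-D) — that makes it a third of some quality.
The major third spans 4 semitones, and B4 to D#5 is exactly 4 semitones — so this is a major third.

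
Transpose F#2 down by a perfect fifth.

B1

The fifth takes the letter from F down to B.
A perfect fifth spans 7 semitones, so from F#2 the target pitch is B1.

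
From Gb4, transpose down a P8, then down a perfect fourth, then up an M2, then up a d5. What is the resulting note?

Bbb3

Down a perfect octave from Gb4: Gb3 (12 semitones down).
Gb3 down a perfect fourth → Db3 (5 semitones).
Db3 up a major second → Eb3 (2 semitones).
A diminished fifth up from Eb3 is Bbb3.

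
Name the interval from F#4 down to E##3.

Descending from F#4 to E##3 is the same interval as ascending E##3 to F#4.
E to F spans two letter names (E-F), plus an octave, so the interval is some kind of ninth.
E##3 to F#4 spans 12 semitones — two semitones narrower than the major ninth (14) — giving a diminished ninth.

diminished 9th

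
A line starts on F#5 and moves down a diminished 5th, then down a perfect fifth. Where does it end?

F#5 down a diminished fifth → B#4 (6 semitones).
B#4 down a perfect fifth → E#4 (7 semitones).

E#4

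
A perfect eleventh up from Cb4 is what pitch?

The eleventh's letter: C up four letter names plus an octave → F.
A perfect eleventh is 17 semitones; 17 semitones up from Cb4 gives Fb5.

Fb5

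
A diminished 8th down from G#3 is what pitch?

For an octave the letter name doesn't change: still G, an octave down.
A diminished octave is 11 semitones; 11 semitones down from G#3 gives G##2.

G##2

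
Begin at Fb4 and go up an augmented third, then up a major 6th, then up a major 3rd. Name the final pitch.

A#5

Up an augmented third from Fb4: A4 (5 semitones up).
A major sixth up from A4 is F#5.
A major third up from F#5 is A#5.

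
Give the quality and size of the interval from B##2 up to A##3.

minor seventh

B to A spans seven letter names (B-C-D-E-F-G-A): a seventh.
B##2 to A##3 is 10 semitones, a half step short of the major seventh (11), so this is minor.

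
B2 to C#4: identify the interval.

major ninth

B to C spans two letter names (B-C), plus an octave: a ninth.
Counting semitones, B2→C#4 is 14, which is the major ninth.
(Equivalently, a compound major second: a major second plus an octave.)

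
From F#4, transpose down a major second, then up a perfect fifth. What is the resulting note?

B4

F#4 down a major second → E4 (2 semitones).
Up a perfect fifth from E4: B4 (7 semitones up).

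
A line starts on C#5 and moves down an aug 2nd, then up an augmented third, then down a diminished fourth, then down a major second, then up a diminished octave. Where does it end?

G#5

C#5 down an augmented second → Bb4 (3 semitones).
Bb4 up an augmented third → D#5 (5 semitones).
D#5 down a diminished fourth → A##4 (4 semitones).
A major second down from A##4 is G##4.
Up a diminished octave from G##4: G#5 (11 semitones up).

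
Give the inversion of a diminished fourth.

augmented fifth

The rule of nine gives the new number: 9 − 4 = 5, so a fourth becomes a fifth.
The quality also flips — diminished becomes augmented — giving an augmented fifth.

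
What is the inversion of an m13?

M3

First reduce the compound minor thirteenth to its simple form, a minor sixth.
Inverted interval numbers add to nine, so a sixth pairs with a third (6 + 3 = 9).
The quality also flips — minor becomes major — giving a major third.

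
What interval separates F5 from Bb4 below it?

P5

Descending from F5 to Bb4 is the same interval as ascending Bb4 to F5.
B to F spans five letter names (B-C-D-E-F) — that makes it a fifth of some quality.
The perfect fifth spans 7 semitones, and Bb4 to F5 is exactly 7 semitones — so this is a perfect fifth.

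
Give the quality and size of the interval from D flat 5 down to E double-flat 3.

M14

Descending from Db5 to Ebb3 is the same interval as ascending Ebb3 to Db5.
E to D spans seven letter names (E-F-G-A-B-C-D), plus an octave: a fourteenth.
Counting semitones, Ebb3→Db5 is 23, which is the major fourteenth.
(Equivalently, a compound major seventh: a major seventh plus an octave.)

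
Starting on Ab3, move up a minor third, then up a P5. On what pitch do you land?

Gb4

Up a minor third from Ab3: Cb4 (3 semitones up).
A perfect fifth up from Cb4 is Gb4.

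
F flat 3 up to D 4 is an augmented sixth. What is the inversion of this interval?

d3

Interval numbers invert to sum to nine: 6 + 3 = 9, so a sixth inverts to a third.
Quality inverts too: augmented becomes diminished. That makes the inversion a diminished third.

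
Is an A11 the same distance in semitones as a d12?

Yes

An augmented eleventh = 18 semitones = a diminished twelfth; enharmonically equal.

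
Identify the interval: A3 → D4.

perfect fourth

A to D spans four letter names (A-B-C-D): a fourth.
Counting semitones, A3→D4 is 5, which is the perfect fourth.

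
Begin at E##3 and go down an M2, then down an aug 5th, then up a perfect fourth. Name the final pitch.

A major second down from E##3 is D##3.
Down an augmented fifth from D##3: G#2 (8 semitones down).
G#2 up a perfect fourth → C#3 (5 semitones).

C#3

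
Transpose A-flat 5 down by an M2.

G-flat 5

The second takes the letter from A down to G.
Moving 2 semitones down from Ab5 (the size of a major second) reaches Gb5.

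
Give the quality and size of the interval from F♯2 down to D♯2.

Descending from F#2 to D#2 is the same interval as ascending D#2 to F#2.
D to F spans three letter names (D-E-F) — that makes it a third of some quality.
A major third would be 4 semitones, but D#2 to F#2 is 3 — one semitone narrower, making it a minor third.

minor third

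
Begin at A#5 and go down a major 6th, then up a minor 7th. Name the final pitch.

A#5 down a major sixth → C#5 (9 semitones).
C#5 up a minor seventh → B5 (10 semitones).

B5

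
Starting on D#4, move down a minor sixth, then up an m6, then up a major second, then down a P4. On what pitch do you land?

B#3

D#4 down a minor sixth → F##3 (8 semitones).
F##3 up a minor sixth → D#4 (8 semitones).
Up a major second from D#4: E#4 (2 semitones up).
A perfect fourth down from E#4 is B#3.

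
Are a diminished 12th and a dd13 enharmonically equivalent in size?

Yes

A diminished twelfth = 18 semitones = a doubly diminished thirteenth; enharmonically equal.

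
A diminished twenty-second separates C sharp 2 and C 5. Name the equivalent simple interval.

diminished octave

Take out 2 octaves (14 from the number): 22 − 14 = 8.
Quality carries through unchanged, so the simple form is a diminished octave.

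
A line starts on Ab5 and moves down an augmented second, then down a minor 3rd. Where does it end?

An augmented second down from Ab5 is Gbb5.
Down a minor third from Gbb5: Ebb5 (3 semitones down).

Ebb5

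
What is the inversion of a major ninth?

minor seventh

First reduce the compound major ninth to its simple form, a major second.
Interval numbers invert to sum to nine: 2 + 7 = 9, so a second inverts to a seventh.
The quality also flips — major becomes minor — giving a minor seventh.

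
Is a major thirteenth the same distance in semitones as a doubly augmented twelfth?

A major thirteenth = 21 semitones = a doubly augmented twelfth; enharmonically equal.

Yes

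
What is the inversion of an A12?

diminished 4th

First reduce the compound augmented twelfth to its simple form, an augmented fifth.
The rule of nine gives the new number: 9 − 5 = 4, so a fifth becomes a fourth.
Quality inverts too: augmented becomes diminished. That makes the inversion a diminished fourth.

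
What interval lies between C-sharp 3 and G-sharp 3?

perfect 5th

C to G spans five letter names (C-D-E-F-G): a fifth.
Counting semitones, C#3→G#3 is 7, which is the perfect fifth.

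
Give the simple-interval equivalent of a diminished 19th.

d5

Each octave removed subtracts seven from the number: 19 − 14 = 5.
Quality carries through unchanged, so the simple form is a diminished fifth.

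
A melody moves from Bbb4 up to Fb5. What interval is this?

perfect fifth

B to F spans five letter names (B-C-D-E-F) — that makes it a fifth of some quality.
Bbb4 to Fb5 is 7 semitones, matching the perfect fifth exactly, so the quality is perfect.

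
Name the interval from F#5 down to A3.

Descending from F#5 to A3 is the same interval as ascending A3 to F#5.
A to F spans six letter names (A-B-C-D-E-F), plus an octave: a thirteenth.
The major thirteenth spans 21 semitones, and A3 to F#5 is exactly 21 semitones — so this is a major thirteenth.
(Equivalently, a compound major sixth: a major sixth plus an octave.)

major thirteenth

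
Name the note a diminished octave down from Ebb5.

Eb4

For an octave the letter name doesn't change: still E, an octave down.
Moving 11 semitones down from Ebb5 (the size of a diminished octave) reaches Eb4.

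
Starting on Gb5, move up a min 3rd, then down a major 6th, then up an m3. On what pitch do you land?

Up a minor third from Gb5: Bbb5 (3 semitones up).
Bbb5 down a major sixth → Dbb5 (9 semitones).
Up a minor third from Dbb5: Fbb5 (3 semitones up).

Fbb5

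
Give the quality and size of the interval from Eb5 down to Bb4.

perfect 4th

Descending from Eb5 to Bb4 is the same interval as ascending Bb4 to Eb5.
B to E spans four letter names (B-C-D-E) — that makes it a fourth of some quality.
Counting semitones, Bb4→Eb5 is 5, which is the perfect fourth.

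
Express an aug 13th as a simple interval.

Each octave removed subtracts seven from the number: 13 − 7 = 6.
Quality carries through unchanged, so the simple form is an augmented sixth.

augmented sixth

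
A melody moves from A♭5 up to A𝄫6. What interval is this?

A to A is the same letter name, plus an octave: an octave.
A perfect octave would be 12 semitones; Ab5 to Abb6 is 11, one semitone narrower, so the interval is diminished.

d8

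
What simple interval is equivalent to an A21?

Take out 2 octaves (14 from the number): 21 − 14 = 7.
So an augmented twenty-first is 2 octaves plus an augmented seventh. The quality is unchanged.

augmented 7th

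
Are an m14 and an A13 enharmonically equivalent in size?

Yes

A minor fourteenth = 22 semitones = an augmented thirteenth; enharmonically equal.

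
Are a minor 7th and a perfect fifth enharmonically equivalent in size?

No

A minor seventh is 10 semitones but a perfect fifth is 7 semitones — different sizes.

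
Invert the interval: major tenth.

minor sixth

First reduce the compound major tenth to its simple form, a major third.
The rule of nine gives the new number: 9 − 3 = 6, so a third becomes a sixth.
And major becomes minor under inversion, so we get a minor sixth.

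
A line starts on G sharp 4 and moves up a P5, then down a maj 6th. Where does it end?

Up a perfect fifth from G#4: D#5 (7 semitones up).
D#5 down a major sixth → F#4 (9 semitones).

F sharp 4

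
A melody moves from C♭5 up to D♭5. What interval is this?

C to D spans two letter names (C-D): a second.
Counting semitones, Cb5→Db5 is 2, which is the major second.

M2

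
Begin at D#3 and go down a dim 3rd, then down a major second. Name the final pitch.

A##2

Down a diminished third from D#3: B##2 (2 semitones down).
B##2 down a major second → A##2 (2 semitones).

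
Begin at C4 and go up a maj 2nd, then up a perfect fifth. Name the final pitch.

A4

A major second up from C4 is D4.
D4 up a perfect fifth → A4 (7 semitones).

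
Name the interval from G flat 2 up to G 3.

A8

G to G is the same letter name, plus an octave, so the interval is some kind of octave.
The perfect octave is 12 semitones; here we have 13, one semitone wider: augmented.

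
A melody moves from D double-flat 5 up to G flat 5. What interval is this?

D to G spans four letter names (D-E-F-G): a fourth.
The perfect fourth is 5 semitones; here we have 6, one semitone wider: augmented.

augmented 4th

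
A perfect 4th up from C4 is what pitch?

Counting four letter names up from C lands on F.
Moving 5 semitones up from C4 (the size of a perfect fourth) reaches F4.

F4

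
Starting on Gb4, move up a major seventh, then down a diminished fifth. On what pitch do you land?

Up a major seventh from Gb4: F5 (11 semitones up).
A diminished fifth down from F5 is B4.

B4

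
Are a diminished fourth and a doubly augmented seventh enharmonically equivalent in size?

No

A diminished fourth is 4 semitones but a doubly augmented seventh is 13 semitones — different sizes.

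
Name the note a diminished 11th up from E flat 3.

The eleventh's letter: E up four letter names plus an octave → A.
A diminished eleventh is 16 semitones; 16 semitones up from Eb3 gives Abb4.

A double-flat 4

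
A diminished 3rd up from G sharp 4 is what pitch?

Counting three letter names up from G lands on B.
A diminished third spans 2 semitones, so from G#4 the target pitch is Bb4.

B flat 4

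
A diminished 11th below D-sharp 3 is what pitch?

A-double-sharp 1

Counting four letter names plus an octave down from D lands on A.
A diminished eleventh is 16 semitones; 16 semitones down from D#3 gives A##1.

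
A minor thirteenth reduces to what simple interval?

Subtracting seven from the interval number removes an octave: 13 − 7 = 6.
So a minor thirteenth is an octave plus a minor sixth. The quality is unchanged.

m6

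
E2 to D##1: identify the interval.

Descending from E2 to D##1 is the same interval as ascending D##1 to E2.
D to E spans two letter names (D-E), plus an octave — that makes it a ninth of some quality.
D##1 to E2 spans 12 semitones — two semitones narrower than the major ninth (14) — giving a diminished ninth.

diminished ninth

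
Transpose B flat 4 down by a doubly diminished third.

Counting three letter names down from B lands on G.
A doubly diminished third is 1 semitone; 1 semitone down from Bb4 gives G##4.

G double-sharp 4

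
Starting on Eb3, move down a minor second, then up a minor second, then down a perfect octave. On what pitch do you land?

Eb2

Eb3 down a minor second → D3 (1 semitone).
A minor second up from D3 is Eb3.
Eb3 down a perfect octave → Eb2 (12 semitones).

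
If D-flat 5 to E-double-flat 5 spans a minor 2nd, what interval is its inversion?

major 7th

The rule of nine gives the new number: 9 − 2 = 7, so a second becomes a seventh.
The quality also flips — minor becomes major — giving a major seventh.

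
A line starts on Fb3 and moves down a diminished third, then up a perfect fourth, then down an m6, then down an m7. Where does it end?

Down a diminished third from Fb3: D3 (2 semitones down).
D3 up a perfect fourth → G3 (5 semitones).
Down a minor sixth from G3: B2 (8 semitones down).
B2 down a minor seventh → C#2 (10 semitones).

C#2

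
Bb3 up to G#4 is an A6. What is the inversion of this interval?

diminished third

Inverted interval numbers add to nine, so a sixth pairs with a third (6 + 3 = 9).
And augmented becomes diminished under inversion, so we get a diminished third.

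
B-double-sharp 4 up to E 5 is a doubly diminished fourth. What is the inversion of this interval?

doubly augmented fifth

Interval numbers invert to sum to nine: 4 + 5 = 9, so a fourth inverts to a fifth.
Quality inverts too: doubly diminished becomes doubly augmented. That makes the inversion a doubly augmented fifth.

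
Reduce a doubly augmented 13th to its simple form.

doubly augmented sixth

Subtracting seven from the interval number removes an octave: 13 − 7 = 6.
That makes a doubly augmented thirteenth a compound doubly augmented sixth — an octave plus a doubly augmented sixth.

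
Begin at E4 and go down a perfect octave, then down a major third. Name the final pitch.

C3

A perfect octave down from E4 is E3.
A major third down from E3 is C3.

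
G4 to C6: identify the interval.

perfect eleventh

G to C spans four letter names (G-A-B-C), plus an octave: an eleventh.
The perfect eleventh spans 17 semitones, and G4 to C6 is exactly 17 semitones — so this is a perfect eleventh.
(Equivalently, a compound perfect fourth: a perfect fourth plus an octave.)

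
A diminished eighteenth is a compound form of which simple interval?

Take out 2 octaves (14 from the number): 18 − 14 = 4.
So a diminished eighteenth is 2 octaves plus a diminished fourth. The quality is unchanged.

diminished 4th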